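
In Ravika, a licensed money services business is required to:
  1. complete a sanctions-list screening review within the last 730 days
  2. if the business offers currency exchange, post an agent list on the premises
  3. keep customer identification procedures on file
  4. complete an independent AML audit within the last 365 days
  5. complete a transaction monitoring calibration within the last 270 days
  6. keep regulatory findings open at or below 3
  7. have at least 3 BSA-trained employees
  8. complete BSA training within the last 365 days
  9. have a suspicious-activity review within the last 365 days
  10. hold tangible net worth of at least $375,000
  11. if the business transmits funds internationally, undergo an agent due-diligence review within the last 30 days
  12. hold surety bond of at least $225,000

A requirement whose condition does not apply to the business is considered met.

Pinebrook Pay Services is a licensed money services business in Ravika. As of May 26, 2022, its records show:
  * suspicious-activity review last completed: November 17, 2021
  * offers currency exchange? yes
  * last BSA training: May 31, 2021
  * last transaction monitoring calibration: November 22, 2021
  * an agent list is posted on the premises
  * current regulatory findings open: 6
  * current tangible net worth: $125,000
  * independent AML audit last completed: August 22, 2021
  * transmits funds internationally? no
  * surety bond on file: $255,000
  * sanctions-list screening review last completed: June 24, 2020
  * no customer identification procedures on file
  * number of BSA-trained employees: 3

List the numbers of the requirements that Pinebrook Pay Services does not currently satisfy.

1. sanctions-list screening review 701 days ago vs limit 730 → met
2. condition 'offers currency exchange' holds; agent list present → met
3. customer identification procedures absent → not met
4. independent AML audit 277 days ago vs limit 365 → met
5. transaction monitoring calibration 185 days ago vs limit 270 → met
6. regulatory findings open 6 > 3 → not met
7. BSA-trained employees 3 ≥ 3 → met
8. BSA training 360 days ago vs limit 365 → met
9. suspicious-activity review 190 days ago vs limit 365 → met
10. tangible net worth $125,000 < $375,000 → not met
11. condition 'transmits funds internationally' does not hold → requirement n/a → met
12. surety bond $255,000 ≥ $225,000 → met
Not met: 3, 6, 10

3, 6, 10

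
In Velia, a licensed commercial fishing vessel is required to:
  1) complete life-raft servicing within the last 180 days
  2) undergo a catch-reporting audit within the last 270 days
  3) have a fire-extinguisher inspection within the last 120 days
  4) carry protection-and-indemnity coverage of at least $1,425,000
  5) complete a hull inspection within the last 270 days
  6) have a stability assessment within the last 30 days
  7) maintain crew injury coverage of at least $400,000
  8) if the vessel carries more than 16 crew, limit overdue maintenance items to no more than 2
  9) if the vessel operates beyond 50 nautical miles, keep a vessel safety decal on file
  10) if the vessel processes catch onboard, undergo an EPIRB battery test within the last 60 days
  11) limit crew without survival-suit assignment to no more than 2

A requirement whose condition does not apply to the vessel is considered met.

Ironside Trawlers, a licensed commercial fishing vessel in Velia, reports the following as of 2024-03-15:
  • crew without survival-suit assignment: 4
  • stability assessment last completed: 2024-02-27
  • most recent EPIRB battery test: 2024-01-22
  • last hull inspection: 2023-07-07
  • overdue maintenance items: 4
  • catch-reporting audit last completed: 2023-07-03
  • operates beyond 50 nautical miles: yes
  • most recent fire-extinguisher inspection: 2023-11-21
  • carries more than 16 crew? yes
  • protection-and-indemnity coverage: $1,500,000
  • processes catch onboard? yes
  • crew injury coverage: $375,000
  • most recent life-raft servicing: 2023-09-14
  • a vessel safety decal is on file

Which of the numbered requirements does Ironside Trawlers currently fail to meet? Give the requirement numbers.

1. life-raft servicing 183 days ago vs limit 180 → not met
2. catch-reporting audit 256 days ago vs limit 270 → met
3. fire-extinguisher inspection 115 days ago vs limit 120 → met
4. protection-and-indemnity coverage $1,500,000 ≥ $1,425,000 → met
5. hull inspection 252 days ago vs limit 270 → met
6. stability assessment 17 days ago vs limit 30 → met
7. crew injury coverage $375,000 < $400,000 → not met
8. condition 'carries more than 16 crew' holds; overdue maintenance items 4 > 2 → not met
9. condition 'operates beyond 50 nautical miles' holds; vessel safety decal present → met
10. condition 'processes catch onboard' holds; EPIRB battery test 53 days ago vs limit 60 → met
11. crew without survival-suit assignment 4 > 2 → not met
Not met: 1, 7, 8, 11

1, 7, 8, 11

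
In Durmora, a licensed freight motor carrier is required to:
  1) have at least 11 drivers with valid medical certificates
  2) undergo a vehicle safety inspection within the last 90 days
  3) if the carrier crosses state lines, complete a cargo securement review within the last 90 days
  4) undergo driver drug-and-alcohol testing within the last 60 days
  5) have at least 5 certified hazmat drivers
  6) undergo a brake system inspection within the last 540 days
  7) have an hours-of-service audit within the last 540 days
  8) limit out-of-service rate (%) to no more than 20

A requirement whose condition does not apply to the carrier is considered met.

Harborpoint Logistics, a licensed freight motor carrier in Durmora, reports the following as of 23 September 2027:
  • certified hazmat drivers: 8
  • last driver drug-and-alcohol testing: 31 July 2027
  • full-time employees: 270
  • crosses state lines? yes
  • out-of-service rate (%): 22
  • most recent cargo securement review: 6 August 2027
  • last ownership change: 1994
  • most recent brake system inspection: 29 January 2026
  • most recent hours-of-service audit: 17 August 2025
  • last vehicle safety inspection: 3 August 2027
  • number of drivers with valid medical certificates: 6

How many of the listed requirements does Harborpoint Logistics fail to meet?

1. drivers with valid medical certificates 6 < 11 → not met
2. vehicle safety inspection 51 days ago vs limit 90 → met
3. condition 'crosses state lines' holds; cargo securement review 48 days ago vs limit 90 → met
4. driver drug-and-alcohol testing 54 days ago vs limit 60 → met
5. certified hazmat drivers 8 ≥ 5 → met
6. brake system inspection 602 days ago vs limit 540 → not met
7. hours-of-service audit 767 days ago vs limit 540 → not met
8. out-of-service rate (%) 22 > 20 → not met
Not met: 4 of 8

4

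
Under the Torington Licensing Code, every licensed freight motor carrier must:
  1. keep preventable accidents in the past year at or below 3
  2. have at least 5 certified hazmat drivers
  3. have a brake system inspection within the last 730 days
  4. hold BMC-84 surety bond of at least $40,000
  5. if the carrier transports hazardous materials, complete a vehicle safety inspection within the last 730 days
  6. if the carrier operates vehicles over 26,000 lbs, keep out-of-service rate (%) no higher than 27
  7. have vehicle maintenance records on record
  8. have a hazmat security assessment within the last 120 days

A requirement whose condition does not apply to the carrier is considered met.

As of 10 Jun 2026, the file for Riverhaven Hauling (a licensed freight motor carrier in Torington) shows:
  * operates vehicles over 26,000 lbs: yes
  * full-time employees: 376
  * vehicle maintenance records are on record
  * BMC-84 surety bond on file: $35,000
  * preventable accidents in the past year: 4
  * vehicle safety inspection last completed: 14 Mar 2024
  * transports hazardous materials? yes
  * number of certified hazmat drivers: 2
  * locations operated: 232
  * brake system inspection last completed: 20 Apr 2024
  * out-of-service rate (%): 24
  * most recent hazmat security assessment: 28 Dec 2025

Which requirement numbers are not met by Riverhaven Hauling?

1, 2, 3, 4, 5, 8

1. preventable accidents in the past year 4 > 3 → not met
2. certified hazmat drivers 2 < 5 → not met
3. brake system inspection 781 days ago vs limit 730 → not met
4. BMC-84 surety bond $35,000 < $40,000 → not met
5. condition 'transports hazardous materials' holds; vehicle safety inspection 818 days ago vs limit 730 → not met
6. condition 'operates vehicles over 26,000 lbs' holds; out-of-service rate (%) 24 ≤ 27 → met
7. vehicle maintenance records present → met
8. hazmat security assessment 164 days ago vs limit 120 → not met
Not met: 1, 2, 3, 4, 5, 8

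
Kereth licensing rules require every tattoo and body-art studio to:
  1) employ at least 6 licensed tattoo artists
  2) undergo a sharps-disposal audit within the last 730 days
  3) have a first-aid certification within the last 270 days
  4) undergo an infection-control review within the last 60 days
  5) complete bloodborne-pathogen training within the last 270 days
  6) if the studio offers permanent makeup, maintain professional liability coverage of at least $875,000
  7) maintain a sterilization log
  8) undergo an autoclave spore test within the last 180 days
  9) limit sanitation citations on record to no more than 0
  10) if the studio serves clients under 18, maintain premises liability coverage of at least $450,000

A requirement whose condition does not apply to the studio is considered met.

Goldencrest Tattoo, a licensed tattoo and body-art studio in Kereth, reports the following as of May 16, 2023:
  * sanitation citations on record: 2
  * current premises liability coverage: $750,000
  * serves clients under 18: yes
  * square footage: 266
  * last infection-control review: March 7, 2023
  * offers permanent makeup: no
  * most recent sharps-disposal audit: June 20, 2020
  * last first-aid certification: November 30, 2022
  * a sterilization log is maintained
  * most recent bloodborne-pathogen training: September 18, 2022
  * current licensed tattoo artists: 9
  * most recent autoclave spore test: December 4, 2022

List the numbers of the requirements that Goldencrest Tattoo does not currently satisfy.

1. licensed tattoo artists 9 ≥ 6 → met
2. sharps-disposal audit 1060 days ago vs limit 730 → not met
3. first-aid certification 167 days ago vs limit 270 → met
4. infection-control review 70 days ago vs limit 60 → not met
5. bloodborne-pathogen training 240 days ago vs limit 270 → met
6. condition 'offers permanent makeup' does not hold → requirement n/a → met
7. sterilization log present → met
8. autoclave spore test 163 days ago vs limit 180 → met
9. sanitation citations on record 2 > 0 → not met
10. condition 'serves clients under 18' holds; premises liability coverage $750,000 ≥ $450,000 → met
Not met: 2, 4, 9

2, 4, 9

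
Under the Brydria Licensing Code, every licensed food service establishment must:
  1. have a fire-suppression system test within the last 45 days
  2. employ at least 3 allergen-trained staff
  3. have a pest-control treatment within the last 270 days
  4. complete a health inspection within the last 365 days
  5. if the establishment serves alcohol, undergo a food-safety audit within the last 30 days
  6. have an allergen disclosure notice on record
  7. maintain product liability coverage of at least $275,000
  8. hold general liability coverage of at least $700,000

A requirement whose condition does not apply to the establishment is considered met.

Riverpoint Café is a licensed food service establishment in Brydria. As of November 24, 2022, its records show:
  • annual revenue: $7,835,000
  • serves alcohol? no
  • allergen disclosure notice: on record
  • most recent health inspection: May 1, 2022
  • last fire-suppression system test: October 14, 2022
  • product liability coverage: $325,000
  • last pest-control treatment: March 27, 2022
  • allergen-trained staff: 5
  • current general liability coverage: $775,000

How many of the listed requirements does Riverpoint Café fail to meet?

0

1. fire-suppression system test 41 days ago vs limit 45 → met
2. allergen-trained staff 5 ≥ 3 → met
3. pest-control treatment 242 days ago vs limit 270 → met
4. health inspection 207 days ago vs limit 365 → met
5. condition 'serves alcohol' does not hold → requirement n/a → met
6. allergen disclosure notice present → met
7. product liability coverage $325,000 ≥ $275,000 → met
8. general liability coverage $775,000 ≥ $700,000 → met
Not met: 0 of 8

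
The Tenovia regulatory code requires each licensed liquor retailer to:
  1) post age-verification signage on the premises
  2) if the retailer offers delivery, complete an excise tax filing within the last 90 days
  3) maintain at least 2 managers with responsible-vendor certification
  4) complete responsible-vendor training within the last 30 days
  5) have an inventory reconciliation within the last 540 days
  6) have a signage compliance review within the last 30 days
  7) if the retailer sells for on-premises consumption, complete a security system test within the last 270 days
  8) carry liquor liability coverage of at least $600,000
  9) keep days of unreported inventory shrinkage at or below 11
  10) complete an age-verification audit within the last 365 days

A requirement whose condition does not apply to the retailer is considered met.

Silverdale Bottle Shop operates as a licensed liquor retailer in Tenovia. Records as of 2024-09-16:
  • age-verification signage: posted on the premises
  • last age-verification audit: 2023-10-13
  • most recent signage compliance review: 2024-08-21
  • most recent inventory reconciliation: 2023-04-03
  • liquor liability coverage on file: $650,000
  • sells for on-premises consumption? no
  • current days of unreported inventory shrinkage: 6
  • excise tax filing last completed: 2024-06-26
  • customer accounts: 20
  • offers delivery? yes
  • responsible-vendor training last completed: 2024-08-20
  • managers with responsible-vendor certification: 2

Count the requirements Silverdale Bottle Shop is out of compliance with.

1. age-verification signage present → met
2. condition 'offers delivery' holds; excise tax filing 82 days ago vs limit 90 → met
3. managers with responsible-vendor certification 2 ≥ 2 → met
4. responsible-vendor training 27 days ago vs limit 30 → met
5. inventory reconciliation 532 days ago vs limit 540 → met
6. signage compliance review 26 days ago vs limit 30 → met
7. condition 'sells for on-premises consumption' does not hold → requirement n/a → met
8. liquor liability coverage $650,000 ≥ $600,000 → met
9. days of unreported inventory shrinkage 6 ≤ 11 → met
10. age-verification audit 339 days ago vs limit 365 → met
Not met: 0 of 10

0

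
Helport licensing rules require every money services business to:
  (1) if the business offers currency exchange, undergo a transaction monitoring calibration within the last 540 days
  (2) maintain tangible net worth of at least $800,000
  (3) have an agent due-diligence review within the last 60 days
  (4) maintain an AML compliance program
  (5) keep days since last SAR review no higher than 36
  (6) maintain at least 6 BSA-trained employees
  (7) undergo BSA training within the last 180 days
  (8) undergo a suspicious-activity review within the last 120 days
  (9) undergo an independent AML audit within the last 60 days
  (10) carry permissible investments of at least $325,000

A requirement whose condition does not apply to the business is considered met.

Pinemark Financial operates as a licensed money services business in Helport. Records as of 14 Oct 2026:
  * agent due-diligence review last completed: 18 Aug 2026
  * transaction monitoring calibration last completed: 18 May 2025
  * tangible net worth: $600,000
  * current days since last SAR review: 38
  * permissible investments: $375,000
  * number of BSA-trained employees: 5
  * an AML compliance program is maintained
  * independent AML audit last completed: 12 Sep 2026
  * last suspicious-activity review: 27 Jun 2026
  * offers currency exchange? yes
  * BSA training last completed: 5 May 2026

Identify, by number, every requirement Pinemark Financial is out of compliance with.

1. condition 'offers currency exchange' holds; transaction monitoring calibration 514 days ago vs limit 540 → met
2. tangible net worth $600,000 < $800,000 → not met
3. agent due-diligence review 57 days ago vs limit 60 → met
4. AML compliance program present → met
5. days since last SAR review 38 > 36 → not met
6. BSA-trained employees 5 < 6 → not met
7. BSA training 162 days ago vs limit 180 → met
8. suspicious-activity review 109 days ago vs limit 120 → met
9. independent AML audit 32 days ago vs limit 60 → met
10. permissible investments $375,000 ≥ $325,000 → met
Not met: 2, 5, 6

2, 5, 6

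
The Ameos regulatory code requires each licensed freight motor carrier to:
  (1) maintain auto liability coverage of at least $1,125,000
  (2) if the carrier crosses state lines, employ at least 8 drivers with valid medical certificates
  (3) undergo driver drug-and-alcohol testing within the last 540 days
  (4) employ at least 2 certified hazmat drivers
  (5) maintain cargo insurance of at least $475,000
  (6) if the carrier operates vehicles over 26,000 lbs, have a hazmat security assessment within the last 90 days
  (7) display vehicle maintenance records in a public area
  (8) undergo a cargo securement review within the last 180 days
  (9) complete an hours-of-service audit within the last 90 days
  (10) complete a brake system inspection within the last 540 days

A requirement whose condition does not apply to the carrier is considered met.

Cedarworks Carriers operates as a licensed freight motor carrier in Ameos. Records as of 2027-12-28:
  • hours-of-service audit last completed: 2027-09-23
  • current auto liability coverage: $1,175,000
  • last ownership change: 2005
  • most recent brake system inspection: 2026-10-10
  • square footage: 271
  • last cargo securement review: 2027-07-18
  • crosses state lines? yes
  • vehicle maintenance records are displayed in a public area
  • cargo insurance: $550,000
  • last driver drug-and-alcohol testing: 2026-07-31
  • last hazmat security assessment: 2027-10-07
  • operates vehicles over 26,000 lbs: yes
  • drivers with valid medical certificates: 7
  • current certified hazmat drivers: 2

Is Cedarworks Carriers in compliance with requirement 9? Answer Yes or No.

No

9. hours-of-service audit 96 days ago vs limit 90 → not met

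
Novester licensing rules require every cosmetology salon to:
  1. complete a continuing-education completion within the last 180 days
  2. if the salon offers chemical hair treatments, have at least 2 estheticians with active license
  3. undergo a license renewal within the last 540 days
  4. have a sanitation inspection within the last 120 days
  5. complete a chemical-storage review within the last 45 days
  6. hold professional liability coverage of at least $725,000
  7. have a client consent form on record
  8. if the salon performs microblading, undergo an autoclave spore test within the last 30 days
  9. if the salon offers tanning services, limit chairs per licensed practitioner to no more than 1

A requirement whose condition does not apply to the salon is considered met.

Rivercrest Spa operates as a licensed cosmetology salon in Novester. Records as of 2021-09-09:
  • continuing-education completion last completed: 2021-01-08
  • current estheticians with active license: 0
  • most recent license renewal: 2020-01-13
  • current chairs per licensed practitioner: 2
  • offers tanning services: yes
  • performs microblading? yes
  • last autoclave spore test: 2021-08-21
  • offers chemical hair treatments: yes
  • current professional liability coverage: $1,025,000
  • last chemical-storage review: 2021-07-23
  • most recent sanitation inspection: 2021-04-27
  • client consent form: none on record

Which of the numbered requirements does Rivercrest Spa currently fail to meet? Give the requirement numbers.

1, 2, 3, 4, 5, 7, 9

1. continuing-education completion 244 days ago vs limit 180 → not met
2. condition 'offers chemical hair treatments' holds; estheticians with active license 0 < 2 → not met
3. license renewal 605 days ago vs limit 540 → not met
4. sanitation inspection 135 days ago vs limit 120 → not met
5. chemical-storage review 48 days ago vs limit 45 → not met
6. professional liability coverage $1,025,000 ≥ $725,000 → met
7. client consent form absent → not met
8. condition 'performs microblading' holds; autoclave spore test 19 days ago vs limit 30 → met
9. condition 'offers tanning services' holds; chairs per licensed practitioner 2 > 1 → not met
Not met: 1, 2, 3, 4, 5, 7, 9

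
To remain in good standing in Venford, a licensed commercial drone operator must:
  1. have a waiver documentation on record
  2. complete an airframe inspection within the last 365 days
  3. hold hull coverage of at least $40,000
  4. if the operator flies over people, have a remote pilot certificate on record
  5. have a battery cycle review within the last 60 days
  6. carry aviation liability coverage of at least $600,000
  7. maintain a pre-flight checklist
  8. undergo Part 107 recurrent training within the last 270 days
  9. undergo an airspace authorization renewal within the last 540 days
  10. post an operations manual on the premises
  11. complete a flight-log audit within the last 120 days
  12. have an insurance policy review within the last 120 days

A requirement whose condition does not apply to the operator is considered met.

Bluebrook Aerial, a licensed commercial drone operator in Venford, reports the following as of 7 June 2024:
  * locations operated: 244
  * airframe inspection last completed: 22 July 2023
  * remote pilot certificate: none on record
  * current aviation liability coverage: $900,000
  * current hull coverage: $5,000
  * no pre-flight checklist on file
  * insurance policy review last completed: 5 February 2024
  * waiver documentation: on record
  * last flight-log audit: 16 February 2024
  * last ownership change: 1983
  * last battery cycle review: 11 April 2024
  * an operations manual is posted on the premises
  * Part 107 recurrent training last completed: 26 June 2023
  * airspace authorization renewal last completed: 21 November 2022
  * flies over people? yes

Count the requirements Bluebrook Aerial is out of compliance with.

6

1. waiver documentation present → met
2. airframe inspection 321 days ago vs limit 365 → met
3. hull coverage $5,000 < $40,000 → not met
4. condition 'flies over people' holds; remote pilot certificate absent → not met
5. battery cycle review 57 days ago vs limit 60 → met
6. aviation liability coverage $900,000 ≥ $600,000 → met
7. pre-flight checklist absent → not met
8. Part 107 recurrent training 347 days ago vs limit 270 → not met
9. airspace authorization renewal 564 days ago vs limit 540 → not met
10. operations manual present → met
11. flight-log audit 112 days ago vs limit 120 → met
12. insurance policy review 123 days ago vs limit 120 → not met
Not met: 6 of 12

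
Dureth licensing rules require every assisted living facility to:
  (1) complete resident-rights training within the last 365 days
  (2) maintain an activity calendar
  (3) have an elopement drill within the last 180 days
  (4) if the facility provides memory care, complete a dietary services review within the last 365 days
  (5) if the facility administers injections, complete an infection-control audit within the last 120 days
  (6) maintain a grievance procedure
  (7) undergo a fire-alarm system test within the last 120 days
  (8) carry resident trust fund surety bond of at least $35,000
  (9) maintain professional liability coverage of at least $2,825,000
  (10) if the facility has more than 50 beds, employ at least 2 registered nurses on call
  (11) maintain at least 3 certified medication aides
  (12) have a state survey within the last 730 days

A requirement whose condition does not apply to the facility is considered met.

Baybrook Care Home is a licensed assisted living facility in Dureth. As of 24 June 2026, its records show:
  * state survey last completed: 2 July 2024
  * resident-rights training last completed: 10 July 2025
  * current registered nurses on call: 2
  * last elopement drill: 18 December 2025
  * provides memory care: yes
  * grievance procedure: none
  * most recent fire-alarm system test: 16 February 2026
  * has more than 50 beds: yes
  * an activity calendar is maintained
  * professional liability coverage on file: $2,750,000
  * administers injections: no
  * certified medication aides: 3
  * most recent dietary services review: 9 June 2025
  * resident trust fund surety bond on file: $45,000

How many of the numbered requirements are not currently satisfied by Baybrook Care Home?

5

1. resident-rights training 349 days ago vs limit 365 → met
2. activity calendar present → met
3. elopement drill 188 days ago vs limit 180 → not met
4. condition 'provides memory care' holds; dietary services review 380 days ago vs limit 365 → not met
5. condition 'administers injections' does not hold → requirement n/a → met
6. grievance procedure absent → not met
7. fire-alarm system test 128 days ago vs limit 120 → not met
8. resident trust fund surety bond $45,000 ≥ $35,000 → met
9. professional liability coverage $2,750,000 < $2,825,000 → not met
10. condition 'has more than 50 beds' holds; registered nurses on call 2 ≥ 2 → met
11. certified medication aides 3 ≥ 3 → met
12. state survey 722 days ago vs limit 730 → met
Not met: 5 of 12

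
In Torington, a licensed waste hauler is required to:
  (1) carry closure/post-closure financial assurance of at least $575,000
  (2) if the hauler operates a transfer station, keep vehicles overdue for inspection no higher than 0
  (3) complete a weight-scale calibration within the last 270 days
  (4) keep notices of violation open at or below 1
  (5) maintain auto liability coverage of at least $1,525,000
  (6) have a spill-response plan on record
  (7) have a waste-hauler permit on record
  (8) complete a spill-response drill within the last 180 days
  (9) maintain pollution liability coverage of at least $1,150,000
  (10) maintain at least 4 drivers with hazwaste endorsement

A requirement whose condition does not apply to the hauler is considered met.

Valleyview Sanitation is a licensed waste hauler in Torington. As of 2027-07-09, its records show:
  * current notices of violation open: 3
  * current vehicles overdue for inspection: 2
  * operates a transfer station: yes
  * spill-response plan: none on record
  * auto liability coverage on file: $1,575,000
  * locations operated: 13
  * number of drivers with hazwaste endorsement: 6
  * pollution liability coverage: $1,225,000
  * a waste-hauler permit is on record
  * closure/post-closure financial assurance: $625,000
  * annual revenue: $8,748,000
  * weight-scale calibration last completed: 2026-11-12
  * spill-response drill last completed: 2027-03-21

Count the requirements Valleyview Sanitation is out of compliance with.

1. closure/post-closure financial assurance $625,000 ≥ $575,000 → met
2. condition 'operates a transfer station' holds; vehicles overdue for inspection 2 > 0 → not met
3. weight-scale calibration 239 days ago vs limit 270 → met
4. notices of violation open 3 > 1 → not met
5. auto liability coverage $1,575,000 ≥ $1,525,000 → met
6. spill-response plan absent → not met
7. waste-hauler permit present → met
8. spill-response drill 110 days ago vs limit 180 → met
9. pollution liability coverage $1,225,000 ≥ $1,150,000 → met
10. drivers with hazwaste endorsement 6 ≥ 4 → met
Not met: 3 of 10

3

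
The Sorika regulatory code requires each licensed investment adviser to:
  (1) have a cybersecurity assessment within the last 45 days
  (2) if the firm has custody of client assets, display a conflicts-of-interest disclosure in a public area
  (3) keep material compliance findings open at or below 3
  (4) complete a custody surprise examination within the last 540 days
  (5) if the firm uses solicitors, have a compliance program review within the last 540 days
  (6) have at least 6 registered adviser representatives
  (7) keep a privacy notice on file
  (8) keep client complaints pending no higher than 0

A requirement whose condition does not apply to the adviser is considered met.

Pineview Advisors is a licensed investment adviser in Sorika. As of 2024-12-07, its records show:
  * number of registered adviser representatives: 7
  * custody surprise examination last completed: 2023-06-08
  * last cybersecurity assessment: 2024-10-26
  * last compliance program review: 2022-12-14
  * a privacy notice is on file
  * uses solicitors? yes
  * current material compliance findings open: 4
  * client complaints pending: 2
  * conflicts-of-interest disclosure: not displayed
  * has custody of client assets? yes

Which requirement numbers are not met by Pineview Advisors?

2, 3, 4, 5, 8

1. cybersecurity assessment 42 days ago vs limit 45 → met
2. condition 'has custody of client assets' holds; conflicts-of-interest disclosure absent → not met
3. material compliance findings open 4 > 3 → not met
4. custody surprise examination 548 days ago vs limit 540 → not met
5. condition 'uses solicitors' holds; compliance program review 724 days ago vs limit 540 → not met
6. registered adviser representatives 7 ≥ 6 → met
7. privacy notice present → met
8. client complaints pending 2 > 0 → not met
Not met: 2, 3, 4, 5, 8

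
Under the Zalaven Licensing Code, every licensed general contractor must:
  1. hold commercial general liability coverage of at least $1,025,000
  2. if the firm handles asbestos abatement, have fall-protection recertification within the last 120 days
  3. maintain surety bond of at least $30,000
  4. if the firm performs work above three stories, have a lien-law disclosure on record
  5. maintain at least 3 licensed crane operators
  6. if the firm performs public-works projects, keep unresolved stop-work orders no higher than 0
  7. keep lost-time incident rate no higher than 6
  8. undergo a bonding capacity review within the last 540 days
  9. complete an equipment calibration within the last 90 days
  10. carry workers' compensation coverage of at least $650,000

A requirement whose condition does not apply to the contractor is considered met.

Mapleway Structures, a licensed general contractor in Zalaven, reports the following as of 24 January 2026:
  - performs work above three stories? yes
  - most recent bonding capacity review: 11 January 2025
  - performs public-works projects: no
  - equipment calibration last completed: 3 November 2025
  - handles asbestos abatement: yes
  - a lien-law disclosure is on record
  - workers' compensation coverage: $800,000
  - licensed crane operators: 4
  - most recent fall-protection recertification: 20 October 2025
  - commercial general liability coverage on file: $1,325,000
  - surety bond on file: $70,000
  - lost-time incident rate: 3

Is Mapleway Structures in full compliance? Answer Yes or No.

1. commercial general liability coverage $1,325,000 ≥ $1,025,000 → met
2. condition 'handles asbestos abatement' holds; fall-protection recertification 96 days ago vs limit 120 → met
3. surety bond $70,000 ≥ $30,000 → met
4. condition 'performs work above three stories' holds; lien-law disclosure present → met
5. licensed crane operators 4 ≥ 3 → met
6. condition 'performs public-works projects' does not hold → requirement n/a → met
7. lost-time incident rate 3 ≤ 6 → met
8. bonding capacity review 378 days ago vs limit 540 → met
9. equipment calibration 82 days ago vs limit 90 → met
10. workers' compensation coverage $800,000 ≥ $650,000 → met
All met.

Yes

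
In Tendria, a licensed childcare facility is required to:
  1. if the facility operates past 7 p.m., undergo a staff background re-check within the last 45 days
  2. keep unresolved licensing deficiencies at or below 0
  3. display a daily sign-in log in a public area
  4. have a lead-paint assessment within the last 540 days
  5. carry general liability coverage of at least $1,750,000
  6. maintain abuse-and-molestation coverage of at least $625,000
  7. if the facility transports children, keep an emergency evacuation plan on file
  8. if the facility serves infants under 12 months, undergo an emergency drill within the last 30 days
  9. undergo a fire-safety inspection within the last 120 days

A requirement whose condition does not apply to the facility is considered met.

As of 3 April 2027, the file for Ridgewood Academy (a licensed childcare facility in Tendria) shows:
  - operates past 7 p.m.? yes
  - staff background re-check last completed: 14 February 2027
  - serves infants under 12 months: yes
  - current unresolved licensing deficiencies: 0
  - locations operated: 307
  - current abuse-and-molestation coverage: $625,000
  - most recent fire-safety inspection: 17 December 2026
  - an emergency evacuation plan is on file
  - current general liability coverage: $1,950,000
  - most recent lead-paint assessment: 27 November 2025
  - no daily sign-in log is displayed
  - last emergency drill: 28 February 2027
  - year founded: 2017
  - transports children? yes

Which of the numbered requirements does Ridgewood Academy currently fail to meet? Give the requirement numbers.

1. condition 'operates past 7 p.m.' holds; staff background re-check 48 days ago vs limit 45 → not met
2. unresolved licensing deficiencies 0 ≤ 0 → met
3. daily sign-in log absent → not met
4. lead-paint assessment 492 days ago vs limit 540 → met
5. general liability coverage $1,950,000 ≥ $1,750,000 → met
6. abuse-and-molestation coverage $625,000 ≥ $625,000 → met
7. condition 'transports children' holds; emergency evacuation plan present → met
8. condition 'serves infants under 12 months' holds; emergency drill 34 days ago vs limit 30 → not met
9. fire-safety inspection 107 days ago vs limit 120 → met
Not met: 1, 3, 8

1, 3, 8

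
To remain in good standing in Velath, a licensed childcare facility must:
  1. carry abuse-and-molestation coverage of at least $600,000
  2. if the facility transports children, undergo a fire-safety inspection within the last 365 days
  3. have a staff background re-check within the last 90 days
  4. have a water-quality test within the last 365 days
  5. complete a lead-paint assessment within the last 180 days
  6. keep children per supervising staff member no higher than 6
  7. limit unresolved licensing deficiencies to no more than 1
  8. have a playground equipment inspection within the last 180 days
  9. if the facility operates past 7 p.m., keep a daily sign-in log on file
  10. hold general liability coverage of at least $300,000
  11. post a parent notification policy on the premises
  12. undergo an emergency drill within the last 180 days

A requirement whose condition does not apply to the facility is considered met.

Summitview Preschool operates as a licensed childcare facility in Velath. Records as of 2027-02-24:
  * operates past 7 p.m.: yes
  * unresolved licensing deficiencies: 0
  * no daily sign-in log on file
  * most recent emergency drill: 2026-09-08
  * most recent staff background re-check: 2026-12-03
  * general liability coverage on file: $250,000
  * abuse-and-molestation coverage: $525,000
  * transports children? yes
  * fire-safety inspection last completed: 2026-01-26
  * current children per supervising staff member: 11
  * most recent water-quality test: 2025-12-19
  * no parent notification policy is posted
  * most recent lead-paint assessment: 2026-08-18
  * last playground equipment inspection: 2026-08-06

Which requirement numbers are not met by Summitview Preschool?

1, 2, 4, 5, 6, 8, 9, 10, 11

1. abuse-and-molestation coverage $525,000 < $600,000 → not met
2. condition 'transports children' holds; fire-safety inspection 394 days ago vs limit 365 → not met
3. staff background re-check 83 days ago vs limit 90 → met
4. water-quality test 432 days ago vs limit 365 → not met
5. lead-paint assessment 190 days ago vs limit 180 → not met
6. children per supervising staff member 11 > 6 → not met
7. unresolved licensing deficiencies 0 ≤ 1 → met
8. playground equipment inspection 202 days ago vs limit 180 → not met
9. condition 'operates past 7 p.m.' holds; daily sign-in log absent → not met
10. general liability coverage $250,000 < $300,000 → not met
11. parent notification policy absent → not met
12. emergency drill 169 days ago vs limit 180 → met
Not met: 1, 2, 4, 5, 6, 8, 9, 10, 11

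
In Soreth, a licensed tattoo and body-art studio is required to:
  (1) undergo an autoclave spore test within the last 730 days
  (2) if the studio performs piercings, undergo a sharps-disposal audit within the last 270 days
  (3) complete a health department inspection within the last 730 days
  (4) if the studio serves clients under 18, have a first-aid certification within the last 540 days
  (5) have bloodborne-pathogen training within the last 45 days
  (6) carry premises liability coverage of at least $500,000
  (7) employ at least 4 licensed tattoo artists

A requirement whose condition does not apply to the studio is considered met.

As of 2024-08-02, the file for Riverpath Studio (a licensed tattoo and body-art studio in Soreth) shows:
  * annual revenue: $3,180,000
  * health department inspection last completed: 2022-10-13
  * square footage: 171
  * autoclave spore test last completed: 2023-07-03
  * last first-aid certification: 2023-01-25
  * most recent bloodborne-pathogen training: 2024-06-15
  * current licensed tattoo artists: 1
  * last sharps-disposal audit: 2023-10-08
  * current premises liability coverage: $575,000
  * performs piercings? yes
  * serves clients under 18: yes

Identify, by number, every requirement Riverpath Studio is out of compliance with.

2, 4, 5, 7

1. autoclave spore test 396 days ago vs limit 730 → met
2. condition 'performs piercings' holds; sharps-disposal audit 299 days ago vs limit 270 → not met
3. health department inspection 659 days ago vs limit 730 → met
4. condition 'serves clients under 18' holds; first-aid certification 555 days ago vs limit 540 → not met
5. bloodborne-pathogen training 48 days ago vs limit 45 → not met
6. premises liability coverage $575,000 ≥ $500,000 → met
7. licensed tattoo artists 1 < 4 → not met
Not met: 2, 4, 5, 7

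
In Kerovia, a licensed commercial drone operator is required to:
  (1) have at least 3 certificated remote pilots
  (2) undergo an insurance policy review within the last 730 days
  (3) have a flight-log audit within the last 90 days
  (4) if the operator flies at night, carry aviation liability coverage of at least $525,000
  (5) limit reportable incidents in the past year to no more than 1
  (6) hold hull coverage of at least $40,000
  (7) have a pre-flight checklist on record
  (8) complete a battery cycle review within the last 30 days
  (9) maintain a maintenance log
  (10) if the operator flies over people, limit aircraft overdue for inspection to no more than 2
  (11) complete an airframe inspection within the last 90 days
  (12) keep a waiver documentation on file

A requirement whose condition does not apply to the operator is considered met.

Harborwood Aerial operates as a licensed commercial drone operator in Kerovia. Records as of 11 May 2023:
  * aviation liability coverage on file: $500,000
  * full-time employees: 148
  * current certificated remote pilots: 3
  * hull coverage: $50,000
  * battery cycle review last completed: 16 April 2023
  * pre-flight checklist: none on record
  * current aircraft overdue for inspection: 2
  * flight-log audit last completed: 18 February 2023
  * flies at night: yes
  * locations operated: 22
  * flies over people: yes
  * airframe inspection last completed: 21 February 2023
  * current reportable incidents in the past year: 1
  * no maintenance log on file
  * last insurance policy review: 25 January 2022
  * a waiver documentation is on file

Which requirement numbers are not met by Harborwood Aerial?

1. certificated remote pilots 3 ≥ 3 → met
2. insurance policy review 471 days ago vs limit 730 → met
3. flight-log audit 82 days ago vs limit 90 → met
4. condition 'flies at night' holds; aviation liability coverage $500,000 < $525,000 → not met
5. reportable incidents in the past year 1 ≤ 1 → met
6. hull coverage $50,000 ≥ $40,000 → met
7. pre-flight checklist absent → not met
8. battery cycle review 25 days ago vs limit 30 → met
9. maintenance log absent → not met
10. condition 'flies over people' holds; aircraft overdue for inspection 2 ≤ 2 → met
11. airframe inspection 79 days ago vs limit 90 → met
12. waiver documentation present → met
Not met: 4, 7, 9

4, 7, 9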